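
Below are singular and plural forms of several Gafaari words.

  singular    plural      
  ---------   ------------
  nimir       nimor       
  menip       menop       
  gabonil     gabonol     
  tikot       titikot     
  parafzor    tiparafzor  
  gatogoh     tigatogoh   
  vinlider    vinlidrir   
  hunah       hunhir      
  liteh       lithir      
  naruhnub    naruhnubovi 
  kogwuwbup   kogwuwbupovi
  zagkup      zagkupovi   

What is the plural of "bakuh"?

bakuhovi

nimir and parafzor both end in -r yet inflect differently (nimor, tiparafzor), so the final letter is not what conditions the rule; the last vowel is.
"bakuh" has last vowel 'u'. The stems whose last vowel is 'u' (naruhnub → naruhnubovi, kogwuwbup → kogwuwbupovi, zagkup → zagkupovi) add -ovi.
The other patterns: stems whose last vowel is 'i' change the last vowel to 'o'; stems whose last vowel is 'o' add the prefix ti-; stems whose last vowel is 'a' or 'e' delete the last vowel and add -ir.
So bakuh → bakuhovi.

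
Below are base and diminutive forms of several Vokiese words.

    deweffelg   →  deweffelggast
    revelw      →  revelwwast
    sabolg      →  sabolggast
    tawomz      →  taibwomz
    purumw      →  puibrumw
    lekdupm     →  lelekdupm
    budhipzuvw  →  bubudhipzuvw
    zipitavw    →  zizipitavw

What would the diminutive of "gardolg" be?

revelw and purumw both end in -w yet inflect differently (revelwwast, puibrumw), so the final letter is not what conditions the rule; the second-to-last letter is.
"gardolg" has second-to-last letter 'l'. The stems whose second-to-last letter is 'l' (deweffelg → deweffelggast, revelw → revelwwast, sabolg → sabolggast) double the final consonant and add -ast.
So gardolg → gardolggast.

gardolggast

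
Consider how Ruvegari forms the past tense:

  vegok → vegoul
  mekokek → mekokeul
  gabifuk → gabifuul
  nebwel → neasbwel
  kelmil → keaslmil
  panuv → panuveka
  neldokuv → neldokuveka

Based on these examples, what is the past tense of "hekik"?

hekiul

mekokek and nebwel both have last vowel 'e' yet inflect differently (mekokeul, neasbwel), so the last vowel is not what conditions the rule; the final letter is.
"hekik" ends in -k. The stems ending in -k (vegok → vegoul, mekokek → mekokeul, gabifuk → gabifuul) drop the final letter and add -ul.
The other patterns: stems ending in -l insert -as- after the first vowel; stems ending in -v add -eka.
So hekik → hekiul.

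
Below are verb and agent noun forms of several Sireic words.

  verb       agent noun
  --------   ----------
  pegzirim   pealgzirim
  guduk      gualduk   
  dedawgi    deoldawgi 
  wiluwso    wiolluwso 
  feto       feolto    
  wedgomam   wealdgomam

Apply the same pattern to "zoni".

pegzirim and dedawgi both have last vowel 'i' yet inflect differently (pealgzirim, deoldawgi), so the last vowel is not what conditions the rule; whether the stem ends in a vowel or a consonant is.
"zoni" ends in a vowel. The stems ending in a vowel (wiluwso → wiolluwso, feto → feolto, dedawgi → deoldawgi) insert -ol- after the first vowel.
So zoni → zoolni.

zoolni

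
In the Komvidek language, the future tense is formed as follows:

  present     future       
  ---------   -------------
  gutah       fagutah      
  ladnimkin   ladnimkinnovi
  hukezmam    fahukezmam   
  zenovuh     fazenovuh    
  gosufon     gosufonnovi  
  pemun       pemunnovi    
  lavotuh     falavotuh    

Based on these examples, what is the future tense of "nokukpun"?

pemun and zenovuh both have last vowel 'u' yet inflect differently (pemunnovi, fazenovuh), so the last vowel is not what conditions the rule; the final letter is.
"nokukpun" ends in -n. The stems ending in -n (pemun → pemunnovi, ladnimkin → ladnimkinnovi, gosufon → gosufonnovi) double the final consonant and add -ovi.
So nokukpun → nokukpunnovi.

nokukpunnovi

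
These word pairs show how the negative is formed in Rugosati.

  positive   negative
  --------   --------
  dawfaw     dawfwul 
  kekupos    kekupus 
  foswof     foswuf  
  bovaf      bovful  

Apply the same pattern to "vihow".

vihuw

"vihow" has last vowel 'o'. The stems whose last vowel is 'o' (kekupos → kekupus, foswof → foswuf) change the last vowel to 'u'.
So vihow → vihuw.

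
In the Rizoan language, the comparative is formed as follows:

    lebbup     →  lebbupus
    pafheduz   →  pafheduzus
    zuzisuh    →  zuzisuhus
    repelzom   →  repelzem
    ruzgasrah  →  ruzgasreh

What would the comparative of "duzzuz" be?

zuzisuh and ruzgasrah both end in -h yet inflect differently (zuzisuhus, ruzgasreh), so the final letter is not what conditions the rule; the last vowel is.
"duzzuz" has last vowel 'u'. The stems whose last vowel is 'u' (lebbup → lebbupus, pafheduz → pafheduzus, zuzisuh → zuzisuhus) add -us.
The other pattern: stems whose last vowel is 'a' or 'o' change the last vowel to 'e'.
So duzzuz → duzzuzus.

duzzuzus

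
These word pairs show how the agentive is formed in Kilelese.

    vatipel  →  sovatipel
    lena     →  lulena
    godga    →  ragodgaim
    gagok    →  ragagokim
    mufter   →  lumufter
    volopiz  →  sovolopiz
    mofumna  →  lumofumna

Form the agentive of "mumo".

lumumo

godga and lena both end in -a yet inflect differently (ragodgaim, lulena), so the final letter is not what conditions the rule; the first letter is.
"mumo" begins with m-. The stems beginning with m- (mufter → lumufter, mofumna → lumofumna) add the prefix lu-.
So mumo → lumumo.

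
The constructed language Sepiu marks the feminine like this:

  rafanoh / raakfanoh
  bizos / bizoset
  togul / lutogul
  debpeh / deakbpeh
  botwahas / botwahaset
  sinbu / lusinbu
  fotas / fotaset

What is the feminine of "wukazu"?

luwukazu

"wukazu" ends in -u. The one such stem in the data (sinbu → lusinbu) adds the prefix lu-, so the same rule applies.
So wukazu → luwukazu.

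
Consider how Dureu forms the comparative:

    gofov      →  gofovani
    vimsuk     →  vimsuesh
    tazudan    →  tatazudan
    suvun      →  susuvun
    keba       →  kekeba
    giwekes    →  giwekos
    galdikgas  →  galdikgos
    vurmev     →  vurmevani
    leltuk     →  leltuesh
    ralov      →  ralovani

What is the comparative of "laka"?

lalaka

giwekes and vurmev both have last vowel 'e' yet inflect differently (giwekos, vurmevani), so the last vowel is not what conditions the rule; the final letter is.
"laka" ends in -a. The one such stem in the data (keba → kekeba) repeats the first consonant+vowel as a prefix (as do suvun, tazudan), so the same rule applies.
So laka → lalaka.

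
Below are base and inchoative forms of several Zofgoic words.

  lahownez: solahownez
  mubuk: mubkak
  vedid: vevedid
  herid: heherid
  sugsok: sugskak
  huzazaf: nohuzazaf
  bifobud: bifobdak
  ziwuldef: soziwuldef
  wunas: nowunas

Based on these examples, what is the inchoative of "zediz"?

zezediz

"zediz" has last vowel 'i'. The stems whose last vowel is 'i' (vedid → vevedid, herid → heherid) repeat the first consonant+vowel as a prefix.
So zediz → zezediz.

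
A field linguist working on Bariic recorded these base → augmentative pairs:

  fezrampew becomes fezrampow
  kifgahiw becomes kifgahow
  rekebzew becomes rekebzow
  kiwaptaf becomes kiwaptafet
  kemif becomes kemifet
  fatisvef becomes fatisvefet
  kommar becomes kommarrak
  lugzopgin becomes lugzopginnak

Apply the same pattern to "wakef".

kifgahiw and kemif both have last vowel 'i' yet inflect differently (kifgahow, kemifet), so the last vowel is not what conditions the rule; the final letter is.
"wakef" ends in -f. The stems ending in -f (kiwaptaf → kiwaptafet, kemif → kemifet, fatisvef → fatisvefet) add -et.
So wakef → wakefet.

wakefet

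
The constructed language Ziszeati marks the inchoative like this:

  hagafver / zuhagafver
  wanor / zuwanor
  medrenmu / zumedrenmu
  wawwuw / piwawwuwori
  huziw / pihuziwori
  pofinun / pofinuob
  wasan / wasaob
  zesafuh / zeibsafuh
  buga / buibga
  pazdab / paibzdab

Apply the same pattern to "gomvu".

zugomvu

medrenmu and wawwuw both have last vowel 'u' yet inflect differently (zumedrenmu, piwawwuwori), so the last vowel is not what conditions the rule; the final letter is.
"gomvu" ends in -u. The one such stem in the data (medrenmu → zumedrenmu) adds the prefix zu-, so the same rule applies.
So gomvu → zugomvu.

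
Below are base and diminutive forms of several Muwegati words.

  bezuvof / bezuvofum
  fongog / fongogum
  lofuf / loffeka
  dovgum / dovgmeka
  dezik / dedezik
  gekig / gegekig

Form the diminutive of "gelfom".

bezuvof and lofuf both end in -f yet inflect differently (bezuvofum, loffeka), so the final letter is not what conditions the rule; the last vowel is.
"gelfom" has last vowel 'o'. The stems whose last vowel is 'o' (bezuvof → bezuvofum, fongog → fongogum) add -um.
The other patterns: stems whose last vowel is 'u' delete the last vowel and add -eka; stems whose last vowel is 'i' repeat the first consonant+vowel as a prefix.
So gelfom → gelfomum.

gelfomum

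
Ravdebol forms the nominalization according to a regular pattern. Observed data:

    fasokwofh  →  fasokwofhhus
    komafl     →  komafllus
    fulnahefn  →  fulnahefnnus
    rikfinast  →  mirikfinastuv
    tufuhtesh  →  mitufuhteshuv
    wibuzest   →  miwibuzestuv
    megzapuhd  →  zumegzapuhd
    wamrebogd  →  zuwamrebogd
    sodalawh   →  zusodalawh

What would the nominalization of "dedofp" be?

dedofppus

fasokwofh and tufuhtesh both end in -h yet inflect differently (fasokwofhhus, mitufuhteshuv), so the final letter is not what conditions the rule; the second-to-last letter is.
"dedofp" has second-to-last letter 'f'. The stems whose second-to-last letter is 'f' (fasokwofh → fasokwofhhus, komafl → komafllus, fulnahefn → fulnahefnnus) double the final consonant and add -us.
So dedofp → dedofppus.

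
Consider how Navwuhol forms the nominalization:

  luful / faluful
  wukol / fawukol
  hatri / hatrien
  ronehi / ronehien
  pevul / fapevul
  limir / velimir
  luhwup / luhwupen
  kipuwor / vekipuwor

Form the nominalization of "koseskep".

koseskepen

"koseskep" ends in -p. The one such stem in the data (luhwup → luhwupen) adds -en, so the same rule applies.
So koseskep → koseskepen.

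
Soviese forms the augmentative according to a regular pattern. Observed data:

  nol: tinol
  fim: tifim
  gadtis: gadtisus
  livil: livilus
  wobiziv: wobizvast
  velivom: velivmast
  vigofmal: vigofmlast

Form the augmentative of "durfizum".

"durfizum" has 3 vowels. The stems with 3 vowels (wobiziv → wobizvast, velivom → velivmast, vigofmal → vigofmlast) delete the last vowel and add -ast.
The other patterns: stems with 1 vowel add the prefix ti-; stems with 2 vowels add -us.
So durfizum → durfizmast.

durfizmast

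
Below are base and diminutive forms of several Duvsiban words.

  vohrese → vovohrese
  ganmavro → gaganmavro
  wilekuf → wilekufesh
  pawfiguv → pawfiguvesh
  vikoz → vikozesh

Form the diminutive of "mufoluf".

mufolufesh

ganmavro and vikoz both have last vowel 'o' yet inflect differently (gaganmavro, vikozesh), so the last vowel is not what conditions the rule; whether the stem ends in a vowel or a consonant is.
"mufoluf" ends in a consonant. The stems ending in a consonant (wilekuf → wilekufesh, pawfiguv → pawfiguvesh, vikoz → vikozesh) add -esh.
So mufoluf → mufolufesh.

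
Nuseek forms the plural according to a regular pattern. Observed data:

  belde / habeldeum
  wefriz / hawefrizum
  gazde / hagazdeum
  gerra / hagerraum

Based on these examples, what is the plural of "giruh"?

hagiruhum

Every pair shown (belde → habeldeum, wefriz → hawefrizum, gazde → hagazdeum, …) follows the same rule: add ha- … -um around the stem.
So giruh → hagiruhum.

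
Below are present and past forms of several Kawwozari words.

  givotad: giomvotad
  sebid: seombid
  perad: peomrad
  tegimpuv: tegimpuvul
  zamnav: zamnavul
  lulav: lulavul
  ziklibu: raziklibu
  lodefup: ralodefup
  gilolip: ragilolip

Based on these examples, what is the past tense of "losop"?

"losop" ends in -p. The stems ending in -p (lodefup → ralodefup, gilolip → ragilolip) add the prefix ra-.
The other patterns: stems ending in -d insert -om- after the first vowel; stems ending in -v add -ul.
So losop → ralosop.

ralosop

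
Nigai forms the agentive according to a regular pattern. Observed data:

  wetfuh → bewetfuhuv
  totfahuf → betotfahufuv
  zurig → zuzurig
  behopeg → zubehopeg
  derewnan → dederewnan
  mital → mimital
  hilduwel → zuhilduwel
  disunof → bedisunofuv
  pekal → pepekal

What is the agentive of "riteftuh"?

hilduwel and pekal both end in -l yet inflect differently (zuhilduwel, pepekal), so the final letter is not what conditions the rule; the last vowel is.
"riteftuh" has last vowel 'u'. The stems whose last vowel is 'u' (wetfuh → bewetfuhuv, totfahuf → betotfahufuv) add be- … -uv around the stem.
The other patterns: stems whose last vowel is 'e' or 'i' add the prefix zu-; stems whose last vowel is 'a' repeat the first consonant+vowel as a prefix.
So riteftuh → beriteftuhuv.

beriteftuhuv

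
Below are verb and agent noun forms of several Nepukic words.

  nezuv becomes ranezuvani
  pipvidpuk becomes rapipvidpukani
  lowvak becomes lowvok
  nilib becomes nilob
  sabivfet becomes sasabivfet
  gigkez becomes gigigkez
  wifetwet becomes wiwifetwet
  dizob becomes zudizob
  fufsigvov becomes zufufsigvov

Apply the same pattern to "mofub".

pipvidpuk and lowvak both end in -k yet inflect differently (rapipvidpukani, lowvok), so the final letter is not what conditions the rule; the last vowel is.
"mofub" has last vowel 'u'. The stems whose last vowel is 'u' (nezuv → ranezuvani, pipvidpuk → rapipvidpukani) add ra- … -ani around the stem.
So mofub → ramofubani.

ramofubani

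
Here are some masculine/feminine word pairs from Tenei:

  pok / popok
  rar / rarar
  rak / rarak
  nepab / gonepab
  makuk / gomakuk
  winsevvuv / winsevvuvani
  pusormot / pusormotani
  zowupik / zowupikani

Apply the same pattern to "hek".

hehek

pok and makuk both end in -k yet inflect differently (popok, gomakuk), so the final letter is not what conditions the rule; the number of vowels is.
"hek" has 1 vowel. The stems with 1 vowel (pok → popok, rar → rarar, rak → rarak) repeat the first consonant+vowel as a prefix.
So hek → hehek.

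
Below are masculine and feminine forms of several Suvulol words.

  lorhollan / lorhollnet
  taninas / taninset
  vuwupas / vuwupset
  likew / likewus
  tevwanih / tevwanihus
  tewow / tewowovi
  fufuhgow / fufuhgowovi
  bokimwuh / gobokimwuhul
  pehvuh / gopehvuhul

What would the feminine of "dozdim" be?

"dozdim" has last vowel 'i'. The one such stem in the data (tevwanih → tevwanihus) adds -us, so the same rule applies.
The other patterns: stems whose last vowel is 'a' delete the last vowel and add -et; stems whose last vowel is 'o' add -ovi; stems whose last vowel is 'u' add go- … -ul around the stem.
So dozdim → dozdimus.

dozdimus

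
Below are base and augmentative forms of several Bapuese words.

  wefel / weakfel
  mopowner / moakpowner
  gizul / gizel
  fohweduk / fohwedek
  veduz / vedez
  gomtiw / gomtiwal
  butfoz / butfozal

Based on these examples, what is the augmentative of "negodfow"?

wefel and gizul both end in -l yet inflect differently (weakfel, gizel), so the final letter is not what conditions the rule; the last vowel is.
"negodfow" has last vowel 'o'. The one such stem in the data (butfoz → butfozal) adds -al, so the same rule applies.
So negodfow → negodfowal.

negodfowal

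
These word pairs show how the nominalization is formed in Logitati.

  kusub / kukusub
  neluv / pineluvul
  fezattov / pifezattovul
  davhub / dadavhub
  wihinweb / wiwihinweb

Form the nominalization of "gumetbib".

gugumetbib

neluv and kusub both have last vowel 'u' yet inflect differently (pineluvul, kukusub), so the last vowel is not what conditions the rule; the final letter is.
"gumetbib" ends in -b. The stems ending in -b (wihinweb → wiwihinweb, kusub → kukusub, davhub → dadavhub) repeat the first consonant+vowel as a prefix.
The other pattern: stems ending in -v add pi- … -ul around the stem.
So gumetbib → gugumetbib.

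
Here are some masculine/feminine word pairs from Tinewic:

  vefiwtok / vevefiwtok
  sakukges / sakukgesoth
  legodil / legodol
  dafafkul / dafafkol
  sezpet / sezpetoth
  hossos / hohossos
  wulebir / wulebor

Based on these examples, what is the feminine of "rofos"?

rorofos

hossos and sakukges both end in -s yet inflect differently (hohossos, sakukgesoth), so the final letter is not what conditions the rule; the last vowel is.
"rofos" has last vowel 'o'. The stems whose last vowel is 'o' (hossos → hohossos, vefiwtok → vevefiwtok) repeat the first consonant+vowel as a prefix.
So rofos → rorofos.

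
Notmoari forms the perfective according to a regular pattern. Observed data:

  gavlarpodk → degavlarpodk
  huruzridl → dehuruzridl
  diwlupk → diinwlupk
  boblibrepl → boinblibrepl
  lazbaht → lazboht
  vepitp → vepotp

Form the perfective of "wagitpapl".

waingitpapl

gavlarpodk and diwlupk both end in -k yet inflect differently (degavlarpodk, diinwlupk), so the final letter is not what conditions the rule; the second-to-last letter is.
"wagitpapl" has second-to-last letter 'p'. The stems whose second-to-last letter is 'p' (diwlupk → diinwlupk, boblibrepl → boinblibrepl) insert -in- after the first vowel.
The other patterns: stems whose second-to-last letter is 'd' add the prefix de-; stems whose second-to-last letter is 'h' or 't' change the last vowel to 'o'.
So wagitpapl → waingitpapl.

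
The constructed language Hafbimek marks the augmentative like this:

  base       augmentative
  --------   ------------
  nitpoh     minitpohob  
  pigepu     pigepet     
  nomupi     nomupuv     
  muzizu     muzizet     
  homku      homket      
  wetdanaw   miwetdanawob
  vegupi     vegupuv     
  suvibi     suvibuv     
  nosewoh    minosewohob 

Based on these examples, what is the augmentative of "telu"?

nomupi and nosewoh both begin with n- yet inflect differently (nomupuv, minosewohob), so the first letter is not what conditions the rule; the final letter is.
"telu" ends in -u. The stems ending in -u (pigepu → pigepet, muzizu → muzizet, homku → homket) drop the final letter and add -et.
The other patterns: stems ending in -i drop the final letter and add -uv; stems ending in -h or -w add mi- … -ob around the stem.
So telu → telet.

telet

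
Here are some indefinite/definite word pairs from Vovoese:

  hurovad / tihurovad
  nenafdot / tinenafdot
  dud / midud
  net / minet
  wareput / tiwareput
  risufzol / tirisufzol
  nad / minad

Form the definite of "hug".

mihug

net and wareput both end in -t yet inflect differently (minet, tiwareput), so the final letter is not what conditions the rule; the number of vowels is.
"hug" has 1 vowel. The stems with 1 vowel (net → minet, dud → midud, nad → minad) add the prefix mi-.
The other pattern: stems with 3 vowels add the prefix ti-.
So hug → mihug.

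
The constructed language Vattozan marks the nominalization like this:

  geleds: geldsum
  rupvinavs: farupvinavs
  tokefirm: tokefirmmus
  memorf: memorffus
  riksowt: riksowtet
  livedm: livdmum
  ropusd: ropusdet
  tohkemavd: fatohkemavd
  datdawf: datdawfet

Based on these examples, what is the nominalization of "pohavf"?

fapohavf

tokefirm and livedm both end in -m yet inflect differently (tokefirmmus, livdmum), so the final letter is not what conditions the rule; the second-to-last letter is.
"pohavf" has second-to-last letter 'v'. The stems whose second-to-last letter is 'v' (tohkemavd → fatohkemavd, rupvinavs → farupvinavs) add the prefix fa-.
The other patterns: stems whose second-to-last letter is 'r' double the final consonant and add -us; stems whose second-to-last letter is 'd' delete the last vowel and add -um; stems whose second-to-last letter is 's' or 'w' add -et.
So pohavf → fapohavf.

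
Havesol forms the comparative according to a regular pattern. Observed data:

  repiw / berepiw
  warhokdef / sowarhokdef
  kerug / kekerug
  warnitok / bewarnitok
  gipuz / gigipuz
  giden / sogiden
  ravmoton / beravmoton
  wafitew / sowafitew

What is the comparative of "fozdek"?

giden and ravmoton both end in -n yet inflect differently (sogiden, beravmoton), so the final letter is not what conditions the rule; the last vowel is.
"fozdek" has last vowel 'e'. The stems whose last vowel is 'e' (wafitew → sowafitew, warhokdef → sowarhokdef, giden → sogiden) add the prefix so-.
So fozdek → sofozdek.

sofozdek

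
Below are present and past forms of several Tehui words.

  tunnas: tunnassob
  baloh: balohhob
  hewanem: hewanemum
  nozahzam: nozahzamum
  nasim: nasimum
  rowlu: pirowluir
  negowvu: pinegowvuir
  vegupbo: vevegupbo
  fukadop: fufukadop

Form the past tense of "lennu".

tunnas and nozahzam both have last vowel 'a' yet inflect differently (tunnassob, nozahzamum), so the last vowel is not what conditions the rule; the final letter is.
"lennu" ends in -u. The stems ending in -u (rowlu → pirowluir, negowvu → pinegowvuir) add pi- … -ir around the stem.
The other patterns: stems ending in -h or -s double the final consonant and add -ob; stems ending in -m add -um; stems ending in -o or -p repeat the first consonant+vowel as a prefix.
So lennu → pilennuir.

pilennuir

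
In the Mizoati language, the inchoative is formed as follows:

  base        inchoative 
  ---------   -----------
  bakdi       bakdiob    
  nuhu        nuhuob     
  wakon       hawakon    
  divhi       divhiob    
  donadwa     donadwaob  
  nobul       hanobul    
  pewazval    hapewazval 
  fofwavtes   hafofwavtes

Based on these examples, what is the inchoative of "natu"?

natuob

"natu" ends in a vowel. The stems ending in a vowel (nuhu → nuhuob, donadwa → donadwaob, bakdi → bakdiob) add -ob.
So natu → natuob.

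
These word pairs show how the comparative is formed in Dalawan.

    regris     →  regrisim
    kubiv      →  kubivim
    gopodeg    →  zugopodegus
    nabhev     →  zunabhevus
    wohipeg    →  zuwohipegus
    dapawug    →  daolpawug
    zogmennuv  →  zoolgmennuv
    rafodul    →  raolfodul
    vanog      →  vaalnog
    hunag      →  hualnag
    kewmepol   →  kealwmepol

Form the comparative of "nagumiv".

nagumivim

kubiv and nabhev both end in -v yet inflect differently (kubivim, zunabhevus), so the final letter is not what conditions the rule; the last vowel is.
"nagumiv" has last vowel 'i'. The stems whose last vowel is 'i' (regris → regrisim, kubiv → kubivim) add -im.
So nagumiv → nagumivim.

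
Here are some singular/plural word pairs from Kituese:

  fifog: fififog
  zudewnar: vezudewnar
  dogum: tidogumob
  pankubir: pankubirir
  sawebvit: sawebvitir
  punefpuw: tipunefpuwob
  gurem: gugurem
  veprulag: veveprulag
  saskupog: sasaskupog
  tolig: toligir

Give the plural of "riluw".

saskupog and tolig both end in -g yet inflect differently (sasaskupog, toligir), so the final letter is not what conditions the rule; the last vowel is.
"riluw" has last vowel 'u'. The stems whose last vowel is 'u' (punefpuw → tipunefpuwob, dogum → tidogumob) add ti- … -ob around the stem.
The other patterns: stems whose last vowel is 'e' or 'o' repeat the first consonant+vowel as a prefix; stems whose last vowel is 'i' add -ir; stems whose last vowel is 'a' add the prefix ve-.
So riluw → tiriluwob.

tiriluwob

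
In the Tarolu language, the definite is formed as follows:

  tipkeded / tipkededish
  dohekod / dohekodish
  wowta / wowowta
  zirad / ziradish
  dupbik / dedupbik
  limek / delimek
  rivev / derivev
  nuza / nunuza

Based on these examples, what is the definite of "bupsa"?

"bupsa" ends in -a. The stems ending in -a (nuza → nunuza, wowta → wowowta) repeat the first consonant+vowel as a prefix.
So bupsa → bubupsa.

bubupsa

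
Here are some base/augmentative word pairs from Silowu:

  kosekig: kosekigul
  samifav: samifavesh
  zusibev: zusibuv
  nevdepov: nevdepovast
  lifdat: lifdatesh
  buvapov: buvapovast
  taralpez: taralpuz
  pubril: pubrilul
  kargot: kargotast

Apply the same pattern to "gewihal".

"gewihal" has last vowel 'a'. The stems whose last vowel is 'a' (lifdat → lifdatesh, samifav → samifavesh) add -esh.
So gewihal → gewihalesh.

gewihalesh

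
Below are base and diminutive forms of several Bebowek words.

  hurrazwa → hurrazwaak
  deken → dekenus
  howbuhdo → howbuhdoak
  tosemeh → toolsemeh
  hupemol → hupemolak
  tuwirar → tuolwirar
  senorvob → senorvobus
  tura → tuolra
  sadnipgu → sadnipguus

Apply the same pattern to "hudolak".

tura and hurrazwa both end in -a yet inflect differently (tuolra, hurrazwaak), so the final letter is not what conditions the rule; the first letter is.
"hudolak" begins with h-. The stems beginning with h- (hurrazwa → hurrazwaak, howbuhdo → howbuhdoak, hupemol → hupemolak) add -ak.
The other patterns: stems beginning with t- insert -ol- after the first vowel; stems beginning with d- or s- add -us.
So hudolak → hudolakak.

hudolakak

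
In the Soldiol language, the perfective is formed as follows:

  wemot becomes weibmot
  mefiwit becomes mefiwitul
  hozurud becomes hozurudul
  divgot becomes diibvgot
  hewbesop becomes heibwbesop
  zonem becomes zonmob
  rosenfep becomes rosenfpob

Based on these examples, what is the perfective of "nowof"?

rosenfep and hewbesop both end in -p yet inflect differently (rosenfpob, heibwbesop), so the final letter is not what conditions the rule; the last vowel is.
"nowof" has last vowel 'o'. The stems whose last vowel is 'o' (divgot → diibvgot, wemot → weibmot, hewbesop → heibwbesop) insert -ib- after the first vowel.
The other patterns: stems whose last vowel is 'e' delete the last vowel and add -ob; stems whose last vowel is 'i' or 'u' add -ul.
So nowof → noibwof.

noibwof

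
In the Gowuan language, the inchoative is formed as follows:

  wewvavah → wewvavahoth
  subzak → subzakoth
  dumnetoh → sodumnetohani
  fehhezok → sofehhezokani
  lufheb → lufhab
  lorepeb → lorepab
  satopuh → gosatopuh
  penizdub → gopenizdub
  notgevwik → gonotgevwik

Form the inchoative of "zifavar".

zifavaroth

wewvavah and dumnetoh both end in -h yet inflect differently (wewvavahoth, sodumnetohani), so the final letter is not what conditions the rule; the last vowel is.
"zifavar" has last vowel 'a'. The stems whose last vowel is 'a' (wewvavah → wewvavahoth, subzak → subzakoth) add -oth.
The other patterns: stems whose last vowel is 'o' add so- … -ani around the stem; stems whose last vowel is 'e' change the last vowel to 'a'; stems whose last vowel is 'i' or 'u' add the prefix go-.
So zifavar → zifavaroth.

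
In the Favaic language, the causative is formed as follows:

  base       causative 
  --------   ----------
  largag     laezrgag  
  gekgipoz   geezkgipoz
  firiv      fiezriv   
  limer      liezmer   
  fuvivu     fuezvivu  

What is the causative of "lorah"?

loezrah

Every pair shown (largag → laezrgag, gekgipoz → geezkgipoz, firiv → fiezriv, …) follows the same rule: insert -ez- after the first vowel.
So lorah → loezrah.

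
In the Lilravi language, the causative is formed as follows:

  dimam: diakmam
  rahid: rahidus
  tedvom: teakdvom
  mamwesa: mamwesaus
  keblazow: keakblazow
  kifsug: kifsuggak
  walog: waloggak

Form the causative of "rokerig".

walog and keblazow both have last vowel 'o' yet inflect differently (waloggak, keakblazow), so the last vowel is not what conditions the rule; the final letter is.
"rokerig" ends in -g. The stems ending in -g (kifsug → kifsuggak, walog → waloggak) double the final consonant and add -ak.
So rokerig → rokeriggak.

rokeriggak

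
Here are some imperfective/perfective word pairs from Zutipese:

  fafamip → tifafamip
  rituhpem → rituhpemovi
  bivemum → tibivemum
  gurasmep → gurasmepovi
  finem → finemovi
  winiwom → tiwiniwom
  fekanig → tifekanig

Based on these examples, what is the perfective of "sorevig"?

gurasmep and fafamip both end in -p yet inflect differently (gurasmepovi, tifafamip), so the final letter is not what conditions the rule; the last vowel is.
"sorevig" has last vowel 'i'. The stems whose last vowel is 'i' (fafamip → tifafamip, fekanig → tifekanig) add the prefix ti-.
So sorevig → tisorevig.

tisorevig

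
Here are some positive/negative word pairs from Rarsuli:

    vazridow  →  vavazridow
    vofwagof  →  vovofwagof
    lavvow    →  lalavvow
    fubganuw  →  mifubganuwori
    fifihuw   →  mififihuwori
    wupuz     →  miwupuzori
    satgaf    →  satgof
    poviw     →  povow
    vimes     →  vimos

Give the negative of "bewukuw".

mibewukuwori

"bewukuw" has last vowel 'u'. The stems whose last vowel is 'u' (fubganuw → mifubganuwori, fifihuw → mififihuwori, wupuz → miwupuzori) add mi- … -ori around the stem.
The other patterns: stems whose last vowel is 'o' repeat the first consonant+vowel as a prefix; stems whose last vowel is 'a', 'e' or 'i' change the last vowel to 'o'.
So bewukuw → mibewukuwori.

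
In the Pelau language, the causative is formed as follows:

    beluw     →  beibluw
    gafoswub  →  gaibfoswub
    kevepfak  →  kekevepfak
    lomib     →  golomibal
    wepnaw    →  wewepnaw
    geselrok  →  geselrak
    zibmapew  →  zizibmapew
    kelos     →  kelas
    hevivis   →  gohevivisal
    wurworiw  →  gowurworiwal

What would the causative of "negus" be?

neibgus

kelos and hevivis both end in -s yet inflect differently (kelas, gohevivisal), so the final letter is not what conditions the rule; the last vowel is.
"negus" has last vowel 'u'. The stems whose last vowel is 'u' (gafoswub → gaibfoswub, beluw → beibluw) insert -ib- after the first vowel.
So negus → neibgus.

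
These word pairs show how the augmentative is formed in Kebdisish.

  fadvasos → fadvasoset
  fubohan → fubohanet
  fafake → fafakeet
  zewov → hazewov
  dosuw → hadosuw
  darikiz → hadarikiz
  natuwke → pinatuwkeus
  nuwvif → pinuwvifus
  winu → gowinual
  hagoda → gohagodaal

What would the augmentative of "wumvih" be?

fafake and natuwke both end in -e yet inflect differently (fafakeet, pinatuwkeus), so the final letter is not what conditions the rule; the first letter is.
"wumvih" begins with w-. The one such stem in the data (winu → gowinual) adds go- … -al around the stem, so the same rule applies.
The other patterns: stems beginning with f- add -et; stems beginning with d- or z- add the prefix ha-; stems beginning with n- add pi- … -us around the stem.
So wumvih → gowumvihal.

gowumvihal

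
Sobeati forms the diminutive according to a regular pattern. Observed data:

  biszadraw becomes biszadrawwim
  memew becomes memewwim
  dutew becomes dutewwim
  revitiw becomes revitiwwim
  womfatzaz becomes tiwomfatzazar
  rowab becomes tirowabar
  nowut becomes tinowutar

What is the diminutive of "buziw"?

buziwwim

biszadraw and womfatzaz both have last vowel 'a' yet inflect differently (biszadrawwim, tiwomfatzazar), so the last vowel is not what conditions the rule; the final letter is.
"buziw" ends in -w. The stems ending in -w (biszadraw → biszadrawwim, memew → memewwim, dutew → dutewwim) double the final consonant and add -im.
So buziw → buziwwim.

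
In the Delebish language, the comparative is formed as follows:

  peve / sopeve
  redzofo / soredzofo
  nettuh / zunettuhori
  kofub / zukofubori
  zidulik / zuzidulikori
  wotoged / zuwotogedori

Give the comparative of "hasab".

peve and wotoged both have last vowel 'e' yet inflect differently (sopeve, zuwotogedori), so the last vowel is not what conditions the rule; whether the stem ends in a vowel or a consonant is.
"hasab" ends in a consonant. The stems ending in a consonant (nettuh → zunettuhori, kofub → zukofubori, zidulik → zuzidulikori) add zu- … -ori around the stem.
The other pattern: stems ending in a vowel add the prefix so-.
So hasab → zuhasabori.

zuhasabori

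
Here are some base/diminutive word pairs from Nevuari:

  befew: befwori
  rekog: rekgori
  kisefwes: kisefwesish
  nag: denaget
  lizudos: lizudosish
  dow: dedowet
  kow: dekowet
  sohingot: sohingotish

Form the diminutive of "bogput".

nag and rekog both end in -g yet inflect differently (denaget, rekgori), so the final letter is not what conditions the rule; the number of vowels is.
"bogput" has 2 vowels. The stems with 2 vowels (rekog → rekgori, befew → befwori) delete the last vowel and add -ori.
So bogput → bogptori.

bogptori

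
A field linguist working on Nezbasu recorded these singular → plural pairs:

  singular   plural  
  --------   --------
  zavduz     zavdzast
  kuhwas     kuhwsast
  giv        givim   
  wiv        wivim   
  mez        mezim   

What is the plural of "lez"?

zavduz and mez both end in -z yet inflect differently (zavdzast, mezim), so the final letter is not what conditions the rule; the number of vowels is.
"lez" has 1 vowel. The stems with 1 vowel (giv → givim, wiv → wivim, mez → mezim) add -im.
The other pattern: stems with 2 vowels delete the last vowel and add -ast.
So lez → lezim.

lezim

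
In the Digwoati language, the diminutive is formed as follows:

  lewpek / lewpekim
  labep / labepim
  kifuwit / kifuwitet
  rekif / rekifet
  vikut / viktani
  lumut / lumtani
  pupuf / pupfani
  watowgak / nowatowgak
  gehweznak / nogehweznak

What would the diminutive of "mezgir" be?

kifuwit and vikut both end in -t yet inflect differently (kifuwitet, viktani), so the final letter is not what conditions the rule; the last vowel is.
"mezgir" has last vowel 'i'. The stems whose last vowel is 'i' (kifuwit → kifuwitet, rekif → rekifet) add -et.
So mezgir → mezgiret.

mezgiret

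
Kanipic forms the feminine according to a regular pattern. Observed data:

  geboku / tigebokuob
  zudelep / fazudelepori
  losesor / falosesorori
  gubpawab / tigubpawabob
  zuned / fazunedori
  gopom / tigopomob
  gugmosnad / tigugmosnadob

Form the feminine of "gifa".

tigifaob

"gifa" begins with g-. The stems beginning with g- (gubpawab → tigubpawabob, gopom → tigopomob, geboku → tigebokuob) add ti- … -ob around the stem.
So gifa → tigifaob.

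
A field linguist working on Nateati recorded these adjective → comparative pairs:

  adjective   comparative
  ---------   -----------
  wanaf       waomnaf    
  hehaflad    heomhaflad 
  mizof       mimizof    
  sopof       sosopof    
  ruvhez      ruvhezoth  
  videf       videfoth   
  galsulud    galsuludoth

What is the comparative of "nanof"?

nananof

wanaf and mizof both end in -f yet inflect differently (waomnaf, mimizof), so the final letter is not what conditions the rule; the last vowel is.
"nanof" has last vowel 'o'. The stems whose last vowel is 'o' (mizof → mimizof, sopof → sosopof) repeat the first consonant+vowel as a prefix.
So nanof → nananof.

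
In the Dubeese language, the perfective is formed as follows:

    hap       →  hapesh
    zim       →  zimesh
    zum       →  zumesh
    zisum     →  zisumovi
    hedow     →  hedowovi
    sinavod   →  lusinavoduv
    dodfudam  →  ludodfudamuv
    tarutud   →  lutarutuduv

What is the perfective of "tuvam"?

"tuvam" has 2 vowels. The stems with 2 vowels (zisum → zisumovi, hedow → hedowovi) add -ovi.
The other patterns: stems with 1 vowel add -esh; stems with 3 vowels add lu- … -uv around the stem.
So tuvam → tuvamovi.

tuvamovi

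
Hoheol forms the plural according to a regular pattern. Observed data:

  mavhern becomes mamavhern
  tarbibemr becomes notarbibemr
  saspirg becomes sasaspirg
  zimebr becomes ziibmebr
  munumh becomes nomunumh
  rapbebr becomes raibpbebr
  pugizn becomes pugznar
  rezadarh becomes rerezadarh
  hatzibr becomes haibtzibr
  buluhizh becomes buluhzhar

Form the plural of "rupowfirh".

buluhizh and munumh both end in -h yet inflect differently (buluhzhar, nomunumh), so the final letter is not what conditions the rule; the second-to-last letter is.
"rupowfirh" has second-to-last letter 'r'. The stems whose second-to-last letter is 'r' (mavhern → mamavhern, saspirg → sasaspirg, rezadarh → rerezadarh) repeat the first consonant+vowel as a prefix.
The other patterns: stems whose second-to-last letter is 'z' delete the last vowel and add -ar; stems whose second-to-last letter is 'm' add the prefix no-; stems whose second-to-last letter is 'b' insert -ib- after the first vowel.
So rupowfirh → rurupowfirh.

rurupowfirh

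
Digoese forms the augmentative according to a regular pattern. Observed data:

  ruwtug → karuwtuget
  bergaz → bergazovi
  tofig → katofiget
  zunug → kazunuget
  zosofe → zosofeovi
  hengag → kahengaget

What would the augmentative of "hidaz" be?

hengag and bergaz both have last vowel 'a' yet inflect differently (kahengaget, bergazovi), so the last vowel is not what conditions the rule; the final letter is.
"hidaz" ends in -z. The one such stem in the data (bergaz → bergazovi) adds -ovi, so the same rule applies.
The other pattern: stems ending in -g add ka- … -et around the stem.
So hidaz → hidazovi.

hidazovi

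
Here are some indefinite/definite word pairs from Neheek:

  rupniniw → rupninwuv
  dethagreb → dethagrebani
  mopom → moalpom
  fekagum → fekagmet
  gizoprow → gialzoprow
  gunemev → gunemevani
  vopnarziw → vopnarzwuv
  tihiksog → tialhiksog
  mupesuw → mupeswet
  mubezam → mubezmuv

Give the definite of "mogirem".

vopnarziw and gizoprow both end in -w yet inflect differently (vopnarzwuv, gialzoprow), so the final letter is not what conditions the rule; the last vowel is.
"mogirem" has last vowel 'e'. The stems whose last vowel is 'e' (dethagreb → dethagrebani, gunemev → gunemevani) add -ani.
The other patterns: stems whose last vowel is 'a' or 'i' delete the last vowel and add -uv; stems whose last vowel is 'o' insert -al- after the first vowel; stems whose last vowel is 'u' delete the last vowel and add -et.
So mogirem → mogiremani.

mogiremani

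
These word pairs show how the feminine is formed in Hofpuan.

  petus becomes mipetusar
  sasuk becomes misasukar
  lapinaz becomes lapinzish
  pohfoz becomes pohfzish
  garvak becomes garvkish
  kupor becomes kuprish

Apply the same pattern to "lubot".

lubtish

sasuk and garvak both end in -k yet inflect differently (misasukar, garvkish), so the final letter is not what conditions the rule; the last vowel is.
"lubot" has last vowel 'o'. The stems whose last vowel is 'o' (pohfoz → pohfzish, kupor → kuprish) delete the last vowel and add -ish.
The other pattern: stems whose last vowel is 'u' add mi- … -ar around the stem.
So lubot → lubtish.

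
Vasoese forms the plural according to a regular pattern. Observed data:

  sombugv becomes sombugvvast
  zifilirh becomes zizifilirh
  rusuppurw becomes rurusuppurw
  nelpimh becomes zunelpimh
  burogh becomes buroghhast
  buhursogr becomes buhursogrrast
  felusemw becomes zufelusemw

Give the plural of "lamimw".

zulamimw

"lamimw" has second-to-last letter 'm'. The stems whose second-to-last letter is 'm' (nelpimh → zunelpimh, felusemw → zufelusemw) add the prefix zu-.
The other patterns: stems whose second-to-last letter is 'g' double the final consonant and add -ast; stems whose second-to-last letter is 'r' repeat the first consonant+vowel as a prefix.
So lamimw → zulamimw.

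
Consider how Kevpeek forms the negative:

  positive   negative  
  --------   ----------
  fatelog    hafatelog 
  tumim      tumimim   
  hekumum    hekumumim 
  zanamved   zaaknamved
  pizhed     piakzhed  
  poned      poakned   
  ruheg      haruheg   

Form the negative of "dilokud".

diaklokud

"dilokud" ends in -d. The stems ending in -d (poned → poakned, pizhed → piakzhed, zanamved → zaaknamved) insert -ak- after the first vowel.
The other patterns: stems ending in -g add the prefix ha-; stems ending in -m add -im.
So dilokud → diaklokud.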